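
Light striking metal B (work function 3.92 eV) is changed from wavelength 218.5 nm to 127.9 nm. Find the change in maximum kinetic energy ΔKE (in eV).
4.0195 eV

Using Einstein's equation: KE_max = hc/λ - φ

For λ₁ = 218.5 nm:
KE₁ = hc/λ₁ - φ = 5.6743 - 3.92 = 1.7543 eV

For λ₂ = 127.9 nm:
KE₂ = hc/λ₂ - φ = 9.6938 - 3.92 = 5.7738 eV

Change in KE:
ΔKE = KE₂ - KE₁ = 5.7738 - 1.7543 = 4.0195 eV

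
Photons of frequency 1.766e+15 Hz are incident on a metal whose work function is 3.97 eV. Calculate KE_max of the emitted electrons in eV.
3.3336 eV

Using Einstein's photoelectric equation: KE_max = hf - φ

First, calculate the photon energy:
E_photon = hf = (6.626×10⁻³⁴ J·s)(1.766e+15 Hz)
E_photon = 7.3036 eV

Then, the maximum kinetic energy:
KE_max = E_photon - φ = 7.3036 eV - 3.97 eV = 3.3336 eV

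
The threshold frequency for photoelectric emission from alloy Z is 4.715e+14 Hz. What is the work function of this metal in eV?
1.95 eV

At the threshold frequency, photon energy equals work function:
φ = hf₀

Calculating:
φ = (6.626×10⁻³⁴ J·s)(4.715e+14 Hz)
φ = 1.95 eV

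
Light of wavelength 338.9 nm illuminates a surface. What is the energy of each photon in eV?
3.6584 eV

Using E = hf = hc/λ:

E = hc/λ = (6.626×10⁻³⁴ J·s)(3×10⁸ m/s) / (338.9×10⁻⁹ m)
E = 3.6584 eV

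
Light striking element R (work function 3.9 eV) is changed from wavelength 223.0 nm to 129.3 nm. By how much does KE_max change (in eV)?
4.0290 eV

Using Einstein's equation: KE_max = hc/λ - φ

For λ₁ = 223.0 nm:
KE₁ = hc/λ₁ - φ = 5.5598 - 3.9 = 1.6598 eV

For λ₂ = 129.3 nm:
KE₂ = hc/λ₂ - φ = 9.5889 - 3.9 = 5.6889 eV

Change in KE:
ΔKE = KE₂ - KE₁ = 5.6889 - 1.6598 = 4.0290 eV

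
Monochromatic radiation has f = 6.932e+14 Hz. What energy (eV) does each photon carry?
2.8668 eV

Using E = hf:

E = hf = (6.626×10⁻³⁴ J·s)(6.932e+14 Hz)
E = 2.8668 eV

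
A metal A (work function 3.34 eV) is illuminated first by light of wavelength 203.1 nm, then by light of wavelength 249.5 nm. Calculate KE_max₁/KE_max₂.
1.6968

Using Einstein's equation: KE_max = hc/λ - φ

For λ₁ = 203.1 nm:
E₁ = hc/λ₁ = 6.1046 eV
KE₁ = E₁ - φ = 6.1046 - 3.34 = 2.7646 eV

For λ₂ = 249.5 nm:
E₂ = hc/λ₂ = 4.9693 eV
KE₂ = E₂ - φ = 4.9693 - 3.34 = 1.6293 eV

Ratio: KE₁/KE₂ = 2.7646/1.6293 = 1.6968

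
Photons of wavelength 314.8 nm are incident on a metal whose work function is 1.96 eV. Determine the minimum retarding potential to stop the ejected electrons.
1.9785 V

The stopping potential V_s satisfies: eV_s = KE_max

First, find KE_max using Einstein's equation:
E_photon = hc/λ = 3.9385 eV
KE_max = E_photon - φ = 3.9385 - 1.96 = 1.9785 eV

Since eV_s = KE_max:
V_s = KE_max/e = 1.9785 V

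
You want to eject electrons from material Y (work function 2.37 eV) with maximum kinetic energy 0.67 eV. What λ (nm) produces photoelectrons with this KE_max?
407.84 nm

From Einstein's equation: KE_max = hc/λ - φ

Rearranging for λ:
hc/λ = KE_max + φ
λ = hc/(KE_max + φ)

Required photon energy:
E_photon = KE_max + φ = 0.67 + 2.37 = 3.04 eV

Required wavelength:
λ = hc/E_photon = (6.626×10⁻³⁴)(3×10⁸) / (3.04 × 1.602×10⁻¹⁹)
λ = 407.84 nm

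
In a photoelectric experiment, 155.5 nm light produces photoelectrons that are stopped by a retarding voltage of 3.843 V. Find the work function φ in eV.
4.13 eV

The stopping potential gives the maximum kinetic energy: KE_max = eV_s = 3.843 eV

From Einstein's photoelectric equation: KE_max = hc/λ - φ
Rearranging: φ = hc/λ - KE_max

Calculate photon energy:
E_photon = hc/λ = (6.626×10⁻³⁴ J·s)(3×10⁸ m/s) / (155.5×10⁻⁹ m) = 7.9733 eV

Therefore:
φ = 7.9733 - 3.843 = 4.13 eV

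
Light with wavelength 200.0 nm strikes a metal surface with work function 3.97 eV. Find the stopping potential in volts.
2.2292 V

The stopping potential V_s satisfies: eV_s = KE_max

First, find KE_max using Einstein's equation:
E_photon = hc/λ = 6.1992 eV
KE_max = E_photon - φ = 6.1992 - 3.97 = 2.2292 eV

Since eV_s = KE_max:
V_s = KE_max/e = 2.2292 V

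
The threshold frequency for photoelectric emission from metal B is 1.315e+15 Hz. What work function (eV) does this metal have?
5.44 eV

At the threshold frequency, photon energy equals work function:
φ = hf₀

Calculating:
φ = (6.626×10⁻³⁴ J·s)(1.315e+15 Hz)
φ = 5.44 eV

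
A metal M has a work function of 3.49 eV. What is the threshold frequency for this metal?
8.4388e+14 Hz

The threshold frequency is when the photon energy equals the work function:
hf₀ = φ

Solving for f₀:
f₀ = φ/h = (3.49 eV × 1.602×10⁻¹⁹ J/eV) / (6.626×10⁻³⁴ J·s)
f₀ = 8.4388e+14 Hz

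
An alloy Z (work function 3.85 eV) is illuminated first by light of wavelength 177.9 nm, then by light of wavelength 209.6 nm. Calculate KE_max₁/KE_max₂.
1.5104

Using Einstein's equation: KE_max = hc/λ - φ

For λ₁ = 177.9 nm:
E₁ = hc/λ₁ = 6.9693 eV
KE₁ = E₁ - φ = 6.9693 - 3.85 = 3.1193 eV

For λ₂ = 209.6 nm:
E₂ = hc/λ₂ = 5.9153 eV
KE₂ = E₂ - φ = 5.9153 - 3.85 = 2.0653 eV

Ratio: KE₁/KE₂ = 3.1193/2.0653 = 1.5104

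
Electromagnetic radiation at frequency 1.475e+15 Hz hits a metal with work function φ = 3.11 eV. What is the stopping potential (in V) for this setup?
2.9901 V

The stopping potential V_s satisfies: eV_s = KE_max

First, find KE_max using Einstein's equation:
E_photon = hf = (6.626×10⁻³⁴ J·s)(1.475e+15 Hz) = 6.1001 eV
KE_max = E_photon - φ = 6.1001 - 3.11 = 2.9901 eV

Since eV_s = KE_max:
V_s = KE_max/e = 2.9901 V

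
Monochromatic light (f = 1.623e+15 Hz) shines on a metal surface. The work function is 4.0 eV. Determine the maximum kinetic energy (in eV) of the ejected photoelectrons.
2.7122 eV

Using Einstein's photoelectric equation: KE_max = hf - φ

First, calculate the photon energy:
E_photon = hf = (6.626×10⁻³⁴ J·s)(1.623e+15 Hz)
E_photon = 6.7122 eV

Then, the maximum kinetic energy:
KE_max = E_photon - φ = 6.7122 eV - 4.0 eV = 2.7122 eV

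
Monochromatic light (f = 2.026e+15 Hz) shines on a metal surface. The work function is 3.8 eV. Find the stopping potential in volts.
4.5789 V

The stopping potential V_s satisfies: eV_s = KE_max

First, find KE_max using Einstein's equation:
E_photon = hf = (6.626×10⁻³⁴ J·s)(2.026e+15 Hz) = 8.3789 eV
KE_max = E_photon - φ = 8.3789 - 3.8 = 4.5789 eV

Since eV_s = KE_max:
V_s = KE_max/e = 4.5789 V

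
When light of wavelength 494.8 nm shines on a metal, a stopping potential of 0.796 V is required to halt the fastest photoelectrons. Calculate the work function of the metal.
1.71 eV

The stopping potential gives the maximum kinetic energy: KE_max = eV_s = 0.796 eV

From Einstein's photoelectric equation: KE_max = hc/λ - φ
Rearranging: φ = hc/λ - KE_max

Calculate photon energy:
E_photon = hc/λ = (6.626×10⁻³⁴ J·s)(3×10⁸ m/s) / (494.8×10⁻⁹ m) = 2.5057 eV

Therefore:
φ = 2.5057 - 0.796 = 1.71 eV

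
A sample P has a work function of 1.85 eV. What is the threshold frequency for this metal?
4.4733e+14 Hz

The threshold frequency is when the photon energy equals the work function:
hf₀ = φ

Solving for f₀:
f₀ = φ/h = (1.85 eV × 1.602×10⁻¹⁹ J/eV) / (6.626×10⁻³⁴ J·s)
f₀ = 4.4733e+14 Hz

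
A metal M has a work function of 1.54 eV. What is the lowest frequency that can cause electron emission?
3.7237e+14 Hz

The threshold frequency is when the photon energy equals the work function:
hf₀ = φ

Solving for f₀:
f₀ = φ/h = (1.54 eV × 1.602×10⁻¹⁹ J/eV) / (6.626×10⁻³⁴ J·s)
f₀ = 3.7237e+14 Hz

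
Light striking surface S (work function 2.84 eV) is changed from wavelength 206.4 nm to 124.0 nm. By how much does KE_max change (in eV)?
3.9917 eV

Using Einstein's equation: KE_max = hc/λ - φ

For λ₁ = 206.4 nm:
KE₁ = hc/λ₁ - φ = 6.0070 - 2.84 = 3.1670 eV

For λ₂ = 124.0 nm:
KE₂ = hc/λ₂ - φ = 9.9987 - 2.84 = 7.1587 eV

Change in KE:
ΔKE = KE₂ - KE₁ = 7.1587 - 3.1670 = 3.9917 eV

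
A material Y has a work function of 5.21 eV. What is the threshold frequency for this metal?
1.2598e+15 Hz

The threshold frequency is when the photon energy equals the work function:
hf₀ = φ

Solving for f₀:
f₀ = φ/h = (5.21 eV × 1.602×10⁻¹⁹ J/eV) / (6.626×10⁻³⁴ J·s)
f₀ = 1.2598e+15 Hz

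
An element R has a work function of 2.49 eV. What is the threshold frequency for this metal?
6.0208e+14 Hz

The threshold frequency is when the photon energy equals the work function:
hf₀ = φ

Solving for f₀:
f₀ = φ/h = (2.49 eV × 1.602×10⁻¹⁹ J/eV) / (6.626×10⁻³⁴ J·s)
f₀ = 6.0208e+14 Hz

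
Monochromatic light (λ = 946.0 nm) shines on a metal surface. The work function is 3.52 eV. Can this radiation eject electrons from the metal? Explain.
No

For photoemission, the photon energy must exceed the work function.

Photon energy: E = hc/λ = 1.3106 eV
Work function: φ = 3.52 eV

Since E_photon (1.3106 eV) < φ (3.52 eV), photoemission will NOT occur.
The threshold wavelength is λ₀ = hc/φ = 352.2 nm.
Since 946.0 nm > 352.2 nm, the photons lack sufficient energy.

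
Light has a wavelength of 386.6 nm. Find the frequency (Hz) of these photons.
7.7546e+14 Hz

Using the wave equation: c = fλ

Solving for frequency:
f = c/λ = (3×10⁸ m/s) / (386.6×10⁻⁹ m)
f = 7.7546e+14 Hz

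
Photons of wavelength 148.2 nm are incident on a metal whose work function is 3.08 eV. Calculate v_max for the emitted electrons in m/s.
1.3636e+06 m/s

First, find the maximum kinetic energy:
E_photon = hc/λ = 8.3660 eV
KE_max = E_photon - φ = 8.3660 - 3.08 = 5.2860 eV

Convert to Joules: KE_max = 5.2860 × 1.602×10⁻¹⁹ J = 8.4691e-19 J

Then use KE = ½mv² to find velocity:
v = √(2·KE/m) = √(2 × 8.4691e-19 J / 9.109e-31 kg)
v = 1.3636e+06 m/s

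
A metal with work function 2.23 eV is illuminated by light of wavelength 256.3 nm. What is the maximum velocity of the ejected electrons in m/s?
9.5771e+05 m/s

First, find the maximum kinetic energy:
E_photon = hc/λ = 4.8375 eV
KE_max = E_photon - φ = 4.8375 - 2.23 = 2.6075 eV

Convert to Joules: KE_max = 2.6075 × 1.602×10⁻¹⁹ J = 4.1776e-19 J

Then use KE = ½mv² to find velocity:
v = √(2·KE/m) = √(2 × 4.1776e-19 J / 9.109e-31 kg)
v = 9.5771e+05 m/s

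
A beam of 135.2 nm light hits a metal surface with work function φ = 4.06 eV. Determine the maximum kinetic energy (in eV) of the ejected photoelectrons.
5.1104 eV

Using Einstein's photoelectric equation: KE_max = hf - φ = hc/λ - φ

First, calculate the photon energy:
E_photon = hc/λ = (6.626×10⁻³⁴ J·s)(3×10⁸ m/s) / (135.2×10⁻⁹ m)
E_photon = 9.1704 eV

Then, the maximum kinetic energy:
KE_max = E_photon - φ = 9.1704 eV - 4.06 eV = 5.1104 eV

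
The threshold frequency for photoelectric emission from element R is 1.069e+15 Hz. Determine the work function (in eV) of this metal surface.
4.42 eV

At the threshold frequency, photon energy equals work function:
φ = hf₀

Calculating:
φ = (6.626×10⁻³⁴ J·s)(1.069e+15 Hz)
φ = 4.42 eV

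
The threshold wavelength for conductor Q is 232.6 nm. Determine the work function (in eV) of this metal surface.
5.33 eV

At the threshold wavelength, photon energy equals work function:
φ = hc/λ₀

Calculating:
φ = (6.626×10⁻³⁴ J·s)(3×10⁸ m/s) / (232.6×10⁻⁹ m)
φ = 5.33 eV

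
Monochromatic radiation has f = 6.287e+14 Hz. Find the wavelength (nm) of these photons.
476.85 nm

Using the wave equation: c = fλ

Solving for wavelength:
λ = c/f = (3×10⁸ m/s) / (6.287e+14 Hz)
λ = 476.85 nm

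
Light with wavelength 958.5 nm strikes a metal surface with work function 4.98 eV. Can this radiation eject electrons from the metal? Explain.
No

For photoemission, the photon energy must exceed the work function.

Photon energy: E = hc/λ = 1.2935 eV
Work function: φ = 4.98 eV

Since E_photon (1.2935 eV) < φ (4.98 eV), photoemission will NOT occur.
The threshold wavelength is λ₀ = hc/φ = 249.0 nm.
Since 958.5 nm > 249.0 nm, the photons lack sufficient energy.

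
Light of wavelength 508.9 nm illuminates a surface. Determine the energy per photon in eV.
2.4363 eV

Using E = hf = hc/λ:

E = hc/λ = (6.626×10⁻³⁴ J·s)(3×10⁸ m/s) / (508.9×10⁻⁹ m)
E = 2.4363 eV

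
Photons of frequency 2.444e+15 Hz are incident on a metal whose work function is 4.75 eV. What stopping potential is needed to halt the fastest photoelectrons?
5.3576 V

The stopping potential V_s satisfies: eV_s = KE_max

First, find KE_max using Einstein's equation:
E_photon = hf = (6.626×10⁻³⁴ J·s)(2.444e+15 Hz) = 10.1076 eV
KE_max = E_photon - φ = 10.1076 - 4.75 = 5.3576 eV

Since eV_s = KE_max:
V_s = KE_max/e = 5.3576 V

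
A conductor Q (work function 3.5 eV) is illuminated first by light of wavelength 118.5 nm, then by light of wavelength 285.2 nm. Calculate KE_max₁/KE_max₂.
8.2179

Using Einstein's equation: KE_max = hc/λ - φ

For λ₁ = 118.5 nm:
E₁ = hc/λ₁ = 10.4628 eV
KE₁ = E₁ - φ = 10.4628 - 3.5 = 6.9628 eV

For λ₂ = 285.2 nm:
E₂ = hc/λ₂ = 4.3473 eV
KE₂ = E₂ - φ = 4.3473 - 3.5 = 0.8473 eV

Ratio: KE₁/KE₂ = 6.9628/0.8473 = 8.2179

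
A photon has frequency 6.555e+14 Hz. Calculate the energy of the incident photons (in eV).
2.7109 eV

Using E = hf:

E = hf = (6.626×10⁻³⁴ J·s)(6.555e+14 Hz)
E = 2.7109 eV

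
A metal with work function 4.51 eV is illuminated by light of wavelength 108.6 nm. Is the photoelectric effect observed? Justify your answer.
Yes

For photoemission, the photon energy must exceed the work function.

Photon energy: E = hc/λ = 11.4166 eV
Work function: φ = 4.51 eV

Since E_photon (11.4166 eV) > φ (4.51 eV), photoemission WILL occur.
The threshold wavelength is λ₀ = hc/φ = 274.9 nm.
Since 108.6 nm < 274.9 nm, the light has sufficient energy.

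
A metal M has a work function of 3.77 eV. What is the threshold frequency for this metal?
9.1158e+14 Hz

The threshold frequency is when the photon energy equals the work function:
hf₀ = φ

Solving for f₀:
f₀ = φ/h = (3.77 eV × 1.602×10⁻¹⁹ J/eV) / (6.626×10⁻³⁴ J·s)
f₀ = 9.1158e+14 Hz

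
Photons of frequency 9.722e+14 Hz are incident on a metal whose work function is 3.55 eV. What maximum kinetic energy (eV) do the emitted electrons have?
0.4707 eV

Using Einstein's photoelectric equation: KE_max = hf - φ

First, calculate the photon energy:
E_photon = hf = (6.626×10⁻³⁴ J·s)(9.722e+14 Hz)
E_photon = 4.0207 eV

Then, the maximum kinetic energy:
KE_max = E_photon - φ = 4.0207 eV - 3.55 eV = 0.4707 eV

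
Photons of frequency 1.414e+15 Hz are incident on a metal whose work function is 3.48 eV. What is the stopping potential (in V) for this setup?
2.3678 V

The stopping potential V_s satisfies: eV_s = KE_max

First, find KE_max using Einstein's equation:
E_photon = hf = (6.626×10⁻³⁴ J·s)(1.414e+15 Hz) = 5.8478 eV
KE_max = E_photon - φ = 5.8478 - 3.48 = 2.3678 eV

Since eV_s = KE_max:
V_s = KE_max/e = 2.3678 V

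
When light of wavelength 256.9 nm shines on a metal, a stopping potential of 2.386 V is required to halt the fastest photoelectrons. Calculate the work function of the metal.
2.44 eV

The stopping potential gives the maximum kinetic energy: KE_max = eV_s = 2.386 eV

From Einstein's photoelectric equation: KE_max = hc/λ - φ
Rearranging: φ = hc/λ - KE_max

Calculate photon energy:
E_photon = hc/λ = (6.626×10⁻³⁴ J·s)(3×10⁸ m/s) / (256.9×10⁻⁹ m) = 4.8262 eV

Therefore:
φ = 4.8262 - 2.386 = 2.44 eV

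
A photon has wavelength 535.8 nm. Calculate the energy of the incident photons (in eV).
2.3140 eV

Using E = hf = hc/λ:

E = hc/λ = (6.626×10⁻³⁴ J·s)(3×10⁸ m/s) / (535.8×10⁻⁹ m)
E = 2.3140 eV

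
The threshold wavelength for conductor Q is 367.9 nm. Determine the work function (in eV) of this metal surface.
3.37 eV

At the threshold wavelength, photon energy equals work function:
φ = hc/λ₀

Calculating:
φ = (6.626×10⁻³⁴ J·s)(3×10⁸ m/s) / (367.9×10⁻⁹ m)
φ = 3.37 eV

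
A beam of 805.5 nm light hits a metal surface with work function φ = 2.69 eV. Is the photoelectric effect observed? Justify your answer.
No

For photoemission, the photon energy must exceed the work function.

Photon energy: E = hc/λ = 1.5392 eV
Work function: φ = 2.69 eV

Since E_photon (1.5392 eV) < φ (2.69 eV), photoemission will NOT occur.
The threshold wavelength is λ₀ = hc/φ = 460.9 nm.
Since 805.5 nm > 460.9 nm, the photons lack sufficient energy.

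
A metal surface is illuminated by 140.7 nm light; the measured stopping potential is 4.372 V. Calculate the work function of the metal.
4.44 eV

The stopping potential gives the maximum kinetic energy: KE_max = eV_s = 4.372 eV

From Einstein's photoelectric equation: KE_max = hc/λ - φ
Rearranging: φ = hc/λ - KE_max

Calculate photon energy:
E_photon = hc/λ = (6.626×10⁻³⁴ J·s)(3×10⁸ m/s) / (140.7×10⁻⁹ m) = 8.8120 eV

Therefore:
φ = 8.8120 - 4.372 = 4.44 eV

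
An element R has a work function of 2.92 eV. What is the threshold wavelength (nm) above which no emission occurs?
424.60 nm

The threshold wavelength is when the photon energy equals the work function:
hc/λ₀ = φ

Solving for λ₀:
λ₀ = hc/φ = (6.626×10⁻³⁴ J·s)(3×10⁸ m/s) / (2.92 eV × 1.602×10⁻¹⁹ J/eV)
λ₀ = 424.60 nm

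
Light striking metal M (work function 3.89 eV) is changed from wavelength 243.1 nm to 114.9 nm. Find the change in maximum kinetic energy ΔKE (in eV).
5.6905 eV

Using Einstein's equation: KE_max = hc/λ - φ

For λ₁ = 243.1 nm:
KE₁ = hc/λ₁ - φ = 5.1001 - 3.89 = 1.2101 eV

For λ₂ = 114.9 nm:
KE₂ = hc/λ₂ - φ = 10.7906 - 3.89 = 6.9006 eV

Change in KE:
ΔKE = KE₂ - KE₁ = 6.9006 - 1.2101 = 5.6905 eV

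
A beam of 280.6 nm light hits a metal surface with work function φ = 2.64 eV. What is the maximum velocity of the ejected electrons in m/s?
7.9097e+05 m/s

First, find the maximum kinetic energy:
E_photon = hc/λ = 4.4185 eV
KE_max = E_photon - φ = 4.4185 - 2.64 = 1.7785 eV

Convert to Joules: KE_max = 1.7785 × 1.602×10⁻¹⁹ J = 2.8495e-19 J

Then use KE = ½mv² to find velocity:
v = √(2·KE/m) = √(2 × 2.8495e-19 J / 9.109e-31 kg)
v = 7.9097e+05 m/s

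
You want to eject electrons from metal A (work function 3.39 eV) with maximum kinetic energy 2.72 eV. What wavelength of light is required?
202.92 nm

From Einstein's equation: KE_max = hc/λ - φ

Rearranging for λ:
hc/λ = KE_max + φ
λ = hc/(KE_max + φ)

Required photon energy:
E_photon = KE_max + φ = 2.72 + 3.39 = 6.11 eV

Required wavelength:
λ = hc/E_photon = (6.626×10⁻³⁴)(3×10⁸) / (6.11 × 1.602×10⁻¹⁹)
λ = 202.92 nm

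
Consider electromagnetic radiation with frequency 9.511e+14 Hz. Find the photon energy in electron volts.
3.9334 eV

Using E = hf:

E = hf = (6.626×10⁻³⁴ J·s)(9.511e+14 Hz)
E = 3.9334 eV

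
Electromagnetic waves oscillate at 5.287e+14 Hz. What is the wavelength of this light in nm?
567.04 nm

Using the wave equation: c = fλ

Solving for wavelength:
λ = c/f = (3×10⁸ m/s) / (5.287e+14 Hz)
λ = 567.04 nm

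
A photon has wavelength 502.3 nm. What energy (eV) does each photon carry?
2.4683 eV

Using E = hf = hc/λ:

E = hc/λ = (6.626×10⁻³⁴ J·s)(3×10⁸ m/s) / (502.3×10⁻⁹ m)
E = 2.4683 eV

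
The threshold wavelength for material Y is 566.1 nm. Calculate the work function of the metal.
2.19 eV

At the threshold wavelength, photon energy equals work function:
φ = hc/λ₀

Calculating:
φ = (6.626×10⁻³⁴ J·s)(3×10⁸ m/s) / (566.1×10⁻⁹ m)
φ = 2.19 eV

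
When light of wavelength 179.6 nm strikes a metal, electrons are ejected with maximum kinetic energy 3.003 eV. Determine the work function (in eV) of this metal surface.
3.90 eV

From Einstein's photoelectric equation: KE_max = hf - φ = hc/λ - φ

Rearranging for φ:
φ = hc/λ - KE_max

Calculate photon energy:
E_photon = hc/λ = 6.9034 eV

Therefore:
φ = 6.9034 - 3.003 = 3.90 eV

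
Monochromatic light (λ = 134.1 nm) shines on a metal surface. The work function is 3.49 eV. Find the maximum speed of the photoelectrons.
1.4229e+06 m/s

First, find the maximum kinetic energy:
E_photon = hc/λ = 9.2457 eV
KE_max = E_photon - φ = 9.2457 - 3.49 = 5.7557 eV

Convert to Joules: KE_max = 5.7557 × 1.602×10⁻¹⁹ J = 9.2216e-19 J

Then use KE = ½mv² to find velocity:
v = √(2·KE/m) = √(2 × 9.2216e-19 J / 9.109e-31 kg)
v = 1.4229e+06 m/s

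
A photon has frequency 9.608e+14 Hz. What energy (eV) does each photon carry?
3.9735 eV

Using E = hf:

E = hf = (6.626×10⁻³⁴ J·s)(9.608e+14 Hz)
E = 3.9735 eV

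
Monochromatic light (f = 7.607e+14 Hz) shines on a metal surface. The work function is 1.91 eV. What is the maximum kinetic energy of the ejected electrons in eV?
1.2360 eV

Using Einstein's photoelectric equation: KE_max = hf - φ

First, calculate the photon energy:
E_photon = hf = (6.626×10⁻³⁴ J·s)(7.607e+14 Hz)
E_photon = 3.1460 eV

Then, the maximum kinetic energy:
KE_max = E_photon - φ = 3.1460 eV - 1.91 eV = 1.2360 eV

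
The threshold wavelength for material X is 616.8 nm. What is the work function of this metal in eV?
2.01 eV

At the threshold wavelength, photon energy equals work function:
φ = hc/λ₀

Calculating:
φ = (6.626×10⁻³⁴ J·s)(3×10⁸ m/s) / (616.8×10⁻⁹ m)
φ = 2.01 eV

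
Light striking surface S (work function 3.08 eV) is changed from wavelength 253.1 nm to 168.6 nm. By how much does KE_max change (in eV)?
2.4551 eV

Using Einstein's equation: KE_max = hc/λ - φ

For λ₁ = 253.1 nm:
KE₁ = hc/λ₁ - φ = 4.8986 - 3.08 = 1.8186 eV

For λ₂ = 168.6 nm:
KE₂ = hc/λ₂ - φ = 7.3537 - 3.08 = 4.2737 eV

Change in KE:
ΔKE = KE₂ - KE₁ = 4.2737 - 1.8186 = 2.4551 eV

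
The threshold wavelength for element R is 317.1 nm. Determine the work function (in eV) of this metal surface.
3.91 eV

At the threshold wavelength, photon energy equals work function:
φ = hc/λ₀

Calculating:
φ = (6.626×10⁻³⁴ J·s)(3×10⁸ m/s) / (317.1×10⁻⁹ m)
φ = 3.91 eV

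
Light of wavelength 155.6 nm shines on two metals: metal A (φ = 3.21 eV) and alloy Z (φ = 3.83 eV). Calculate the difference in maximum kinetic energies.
0.6200 eV

Using KE_max = hc/λ - φ for each metal:

Photon energy: E = hc/λ = 7.9681 eV

For metal A (φ₁ = 3.21 eV):
KE₁ = E - φ₁ = 7.9681 - 3.21 = 4.7581 eV

For alloy Z (φ₂ = 3.83 eV):
KE₂ = E - φ₂ = 7.9681 - 3.83 = 4.1381 eV

Difference:
ΔKE = KE₁ - KE₂ = 4.7581 - 4.1381 = 0.6200 eV

Note: The difference equals the difference in work functions: 3.83 - 3.21 = 0.62 eV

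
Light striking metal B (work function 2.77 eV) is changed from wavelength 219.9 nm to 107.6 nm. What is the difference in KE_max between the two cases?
5.8845 eV

Using Einstein's equation: KE_max = hc/λ - φ

For λ₁ = 219.9 nm:
KE₁ = hc/λ₁ - φ = 5.6382 - 2.77 = 2.8682 eV

For λ₂ = 107.6 nm:
KE₂ = hc/λ₂ - φ = 11.5227 - 2.77 = 8.7527 eV

Change in KE:
ΔKE = KE₂ - KE₁ = 8.7527 - 2.8682 = 5.8845 eV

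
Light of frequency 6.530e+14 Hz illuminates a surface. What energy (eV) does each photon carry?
2.7006 eV

Using E = hf:

E = hf = (6.626×10⁻³⁴ J·s)(6.530e+14 Hz)
E = 2.7006 eV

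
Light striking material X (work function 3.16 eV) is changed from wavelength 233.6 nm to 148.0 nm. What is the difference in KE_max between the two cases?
3.0698 eV

Using Einstein's equation: KE_max = hc/λ - φ

For λ₁ = 233.6 nm:
KE₁ = hc/λ₁ - φ = 5.3075 - 3.16 = 2.1475 eV

For λ₂ = 148.0 nm:
KE₂ = hc/λ₂ - φ = 8.3773 - 3.16 = 5.2173 eV

Change in KE:
ΔKE = KE₂ - KE₁ = 5.2173 - 2.1475 = 3.0698 eV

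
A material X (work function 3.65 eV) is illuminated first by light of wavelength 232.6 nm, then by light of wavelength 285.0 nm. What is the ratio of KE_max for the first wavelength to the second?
2.3994

Using Einstein's equation: KE_max = hc/λ - φ

For λ₁ = 232.6 nm:
E₁ = hc/λ₁ = 5.3304 eV
KE₁ = E₁ - φ = 5.3304 - 3.65 = 1.6804 eV

For λ₂ = 285.0 nm:
E₂ = hc/λ₂ = 4.3503 eV
KE₂ = E₂ - φ = 4.3503 - 3.65 = 0.7003 eV

Ratio: KE₁/KE₂ = 1.6804/0.7003 = 2.3994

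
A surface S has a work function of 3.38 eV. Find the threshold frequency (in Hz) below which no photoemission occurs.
8.1728e+14 Hz

The threshold frequency is when the photon energy equals the work function:
hf₀ = φ

Solving for f₀:
f₀ = φ/h = (3.38 eV × 1.602×10⁻¹⁹ J/eV) / (6.626×10⁻³⁴ J·s)
f₀ = 8.1728e+14 Hz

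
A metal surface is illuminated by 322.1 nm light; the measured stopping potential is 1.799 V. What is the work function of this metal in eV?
2.05 eV

The stopping potential gives the maximum kinetic energy: KE_max = eV_s = 1.799 eV

From Einstein's photoelectric equation: KE_max = hc/λ - φ
Rearranging: φ = hc/λ - KE_max

Calculate photon energy:
E_photon = hc/λ = (6.626×10⁻³⁴ J·s)(3×10⁸ m/s) / (322.1×10⁻⁹ m) = 3.8492 eV

Therefore:
φ = 3.8492 - 1.799 = 2.05 eV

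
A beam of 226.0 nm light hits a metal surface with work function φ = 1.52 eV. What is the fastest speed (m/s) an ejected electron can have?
1.1811e+06 m/s

First, find the maximum kinetic energy:
E_photon = hc/λ = 5.4860 eV
KE_max = E_photon - φ = 5.4860 - 1.52 = 3.9660 eV

Convert to Joules: KE_max = 3.9660 × 1.602×10⁻¹⁹ J = 6.3543e-19 J

Then use KE = ½mv² to find velocity:
v = √(2·KE/m) = √(2 × 6.3543e-19 J / 9.109e-31 kg)
v = 1.1811e+06 m/s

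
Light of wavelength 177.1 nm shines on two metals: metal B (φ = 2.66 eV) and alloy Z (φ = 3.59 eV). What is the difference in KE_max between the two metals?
0.9300 eV

Using KE_max = hc/λ - φ for each metal:

Photon energy: E = hc/λ = 7.0008 eV

For metal B (φ₁ = 2.66 eV):
KE₁ = E - φ₁ = 7.0008 - 2.66 = 4.3408 eV

For alloy Z (φ₂ = 3.59 eV):
KE₂ = E - φ₂ = 7.0008 - 3.59 = 3.4108 eV

Difference:
ΔKE = KE₁ - KE₂ = 4.3408 - 3.4108 = 0.9300 eV

Note: The difference equals the difference in work functions: 3.59 - 2.66 = 0.93 eV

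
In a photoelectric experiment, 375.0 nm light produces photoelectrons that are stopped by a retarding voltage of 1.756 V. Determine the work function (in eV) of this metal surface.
1.55 eV

The stopping potential gives the maximum kinetic energy: KE_max = eV_s = 1.756 eV

From Einstein's photoelectric equation: KE_max = hc/λ - φ
Rearranging: φ = hc/λ - KE_max

Calculate photon energy:
E_photon = hc/λ = (6.626×10⁻³⁴ J·s)(3×10⁸ m/s) / (375.0×10⁻⁹ m) = 3.3062 eV

Therefore:
φ = 3.3062 - 1.756 = 1.55 eV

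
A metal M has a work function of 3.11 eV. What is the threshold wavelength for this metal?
398.66 nm

The threshold wavelength is when the photon energy equals the work function:
hc/λ₀ = φ

Solving for λ₀:
λ₀ = hc/φ = (6.626×10⁻³⁴ J·s)(3×10⁸ m/s) / (3.11 eV × 1.602×10⁻¹⁹ J/eV)
λ₀ = 398.66 nm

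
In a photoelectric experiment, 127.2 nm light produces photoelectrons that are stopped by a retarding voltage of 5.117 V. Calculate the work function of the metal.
4.63 eV

The stopping potential gives the maximum kinetic energy: KE_max = eV_s = 5.117 eV

From Einstein's photoelectric equation: KE_max = hc/λ - φ
Rearranging: φ = hc/λ - KE_max

Calculate photon energy:
E_photon = hc/λ = (6.626×10⁻³⁴ J·s)(3×10⁸ m/s) / (127.2×10⁻⁹ m) = 9.7472 eV

Therefore:
φ = 9.7472 - 5.117 = 4.63 eV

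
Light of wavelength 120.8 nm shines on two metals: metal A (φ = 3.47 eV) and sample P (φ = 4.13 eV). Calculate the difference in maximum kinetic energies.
0.6600 eV

Using KE_max = hc/λ - φ for each metal:

Photon energy: E = hc/λ = 10.2636 eV

For metal A (φ₁ = 3.47 eV):
KE₁ = E - φ₁ = 10.2636 - 3.47 = 6.7936 eV

For sample P (φ₂ = 4.13 eV):
KE₂ = E - φ₂ = 10.2636 - 4.13 = 6.1336 eV

Difference:
ΔKE = KE₁ - KE₂ = 6.7936 - 6.1336 = 0.6600 eV

Note: The difference equals the difference in work functions: 4.13 - 3.47 = 0.66 eV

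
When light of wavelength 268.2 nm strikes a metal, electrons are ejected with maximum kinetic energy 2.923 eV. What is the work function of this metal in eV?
1.70 eV

From Einstein's photoelectric equation: KE_max = hf - φ = hc/λ - φ

Rearranging for φ:
φ = hc/λ - KE_max

Calculate photon energy:
E_photon = hc/λ = 4.6228 eV

Therefore:
φ = 4.6228 - 2.923 = 1.70 eV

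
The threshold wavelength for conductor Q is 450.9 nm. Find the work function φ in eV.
2.75 eV

At the threshold wavelength, photon energy equals work function:
φ = hc/λ₀

Calculating:
φ = (6.626×10⁻³⁴ J·s)(3×10⁸ m/s) / (450.9×10⁻⁹ m)
φ = 2.75 eV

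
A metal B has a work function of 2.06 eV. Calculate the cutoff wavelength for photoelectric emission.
601.87 nm

The threshold wavelength is when the photon energy equals the work function:
hc/λ₀ = φ

Solving for λ₀:
λ₀ = hc/φ = (6.626×10⁻³⁴ J·s)(3×10⁸ m/s) / (2.06 eV × 1.602×10⁻¹⁹ J/eV)
λ₀ = 601.87 nm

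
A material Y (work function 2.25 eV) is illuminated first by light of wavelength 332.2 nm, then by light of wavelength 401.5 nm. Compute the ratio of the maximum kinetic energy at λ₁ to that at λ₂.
1.7687

Using Einstein's equation: KE_max = hc/λ - φ

For λ₁ = 332.2 nm:
E₁ = hc/λ₁ = 3.7322 eV
KE₁ = E₁ - φ = 3.7322 - 2.25 = 1.4822 eV

For λ₂ = 401.5 nm:
E₂ = hc/λ₂ = 3.0880 eV
KE₂ = E₂ - φ = 3.0880 - 2.25 = 0.8380 eV

Ratio: KE₁/KE₂ = 1.4822/0.8380 = 1.7687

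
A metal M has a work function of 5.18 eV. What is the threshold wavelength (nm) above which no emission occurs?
239.35 nm

The threshold wavelength is when the photon energy equals the work function:
hc/λ₀ = φ

Solving for λ₀:
λ₀ = hc/φ = (6.626×10⁻³⁴ J·s)(3×10⁸ m/s) / (5.18 eV × 1.602×10⁻¹⁹ J/eV)
λ₀ = 239.35 nm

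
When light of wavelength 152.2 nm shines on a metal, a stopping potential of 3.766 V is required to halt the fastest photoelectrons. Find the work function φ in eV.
4.38 eV

The stopping potential gives the maximum kinetic energy: KE_max = eV_s = 3.766 eV

From Einstein's photoelectric equation: KE_max = hc/λ - φ
Rearranging: φ = hc/λ - KE_max

Calculate photon energy:
E_photon = hc/λ = (6.626×10⁻³⁴ J·s)(3×10⁸ m/s) / (152.2×10⁻⁹ m) = 8.1461 eV

Therefore:
φ = 8.1461 - 3.766 = 4.38 eV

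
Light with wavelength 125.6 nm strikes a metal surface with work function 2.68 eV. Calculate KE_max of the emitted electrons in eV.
7.1914 eV

Using Einstein's photoelectric equation: KE_max = hf - φ = hc/λ - φ

First, calculate the photon energy:
E_photon = hc/λ = (6.626×10⁻³⁴ J·s)(3×10⁸ m/s) / (125.6×10⁻⁹ m)
E_photon = 9.8714 eV

Then, the maximum kinetic energy:
KE_max = E_photon - φ = 9.8714 eV - 2.68 eV = 7.1914 eV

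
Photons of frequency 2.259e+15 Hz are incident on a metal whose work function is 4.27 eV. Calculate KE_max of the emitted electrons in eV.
5.0725 eV

Using Einstein's photoelectric equation: KE_max = hf - φ

First, calculate the photon energy:
E_photon = hf = (6.626×10⁻³⁴ J·s)(2.259e+15 Hz)
E_photon = 9.3425 eV

Then, the maximum kinetic energy:
KE_max = E_photon - φ = 9.3425 eV - 4.27 eV = 5.0725 eV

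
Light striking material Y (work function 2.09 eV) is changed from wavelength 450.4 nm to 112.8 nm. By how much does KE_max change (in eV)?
8.2387 eV

Using Einstein's equation: KE_max = hc/λ - φ

For λ₁ = 450.4 nm:
KE₁ = hc/λ₁ - φ = 2.7528 - 2.09 = 0.6628 eV

For λ₂ = 112.8 nm:
KE₂ = hc/λ₂ - φ = 10.9915 - 2.09 = 8.9015 eV

Change in KE:
ΔKE = KE₂ - KE₁ = 8.9015 - 0.6628 = 8.2387 eV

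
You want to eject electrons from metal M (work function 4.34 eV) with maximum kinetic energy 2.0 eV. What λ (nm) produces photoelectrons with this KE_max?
195.56 nm

From Einstein's equation: KE_max = hc/λ - φ

Rearranging for λ:
hc/λ = KE_max + φ
λ = hc/(KE_max + φ)

Required photon energy:
E_photon = KE_max + φ = 2.0 + 4.34 = 6.34 eV

Required wavelength:
λ = hc/E_photon = (6.626×10⁻³⁴)(3×10⁸) / (6.34 × 1.602×10⁻¹⁹)
λ = 195.56 nm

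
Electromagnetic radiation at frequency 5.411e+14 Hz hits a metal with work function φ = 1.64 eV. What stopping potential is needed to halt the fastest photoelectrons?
0.5978 V

The stopping potential V_s satisfies: eV_s = KE_max

First, find KE_max using Einstein's equation:
E_photon = hf = (6.626×10⁻³⁴ J·s)(5.411e+14 Hz) = 2.2378 eV
KE_max = E_photon - φ = 2.2378 - 1.64 = 0.5978 eV

Since eV_s = KE_max:
V_s = KE_max/e = 0.5978 V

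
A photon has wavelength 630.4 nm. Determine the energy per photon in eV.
1.9668 eV

Using E = hf = hc/λ:

E = hc/λ = (6.626×10⁻³⁴ J·s)(3×10⁸ m/s) / (630.4×10⁻⁹ m)
E = 1.9668 eV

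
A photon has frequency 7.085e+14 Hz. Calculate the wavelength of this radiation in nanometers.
423.14 nm

Using the wave equation: c = fλ

Solving for wavelength:
λ = c/f = (3×10⁸ m/s) / (7.085e+14 Hz)
λ = 423.14 nm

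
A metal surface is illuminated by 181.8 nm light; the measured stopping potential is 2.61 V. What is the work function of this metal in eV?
4.21 eV

The stopping potential gives the maximum kinetic energy: KE_max = eV_s = 2.61 eV

From Einstein's photoelectric equation: KE_max = hc/λ - φ
Rearranging: φ = hc/λ - KE_max

Calculate photon energy:
E_photon = hc/λ = (6.626×10⁻³⁴ J·s)(3×10⁸ m/s) / (181.8×10⁻⁹ m) = 6.8198 eV

Therefore:
φ = 6.8198 - 2.61 = 4.21 eV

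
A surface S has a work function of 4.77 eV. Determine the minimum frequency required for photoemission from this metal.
1.1534e+15 Hz

The threshold frequency is when the photon energy equals the work function:
hf₀ = φ

Solving for f₀:
f₀ = φ/h = (4.77 eV × 1.602×10⁻¹⁹ J/eV) / (6.626×10⁻³⁴ J·s)
f₀ = 1.1534e+15 Hz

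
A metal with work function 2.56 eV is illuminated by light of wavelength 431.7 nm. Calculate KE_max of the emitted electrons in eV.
0.3120 eV

Using Einstein's photoelectric equation: KE_max = hf - φ = hc/λ - φ

First, calculate the photon energy:
E_photon = hc/λ = (6.626×10⁻³⁴ J·s)(3×10⁸ m/s) / (431.7×10⁻⁹ m)
E_photon = 2.8720 eV

Then, the maximum kinetic energy:
KE_max = E_photon - φ = 2.8720 eV - 2.56 eV = 0.3120 eV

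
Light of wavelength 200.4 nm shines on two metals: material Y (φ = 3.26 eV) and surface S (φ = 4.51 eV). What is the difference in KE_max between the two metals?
1.2500 eV

Using KE_max = hc/λ - φ for each metal:

Photon energy: E = hc/λ = 6.1868 eV

For material Y (φ₁ = 3.26 eV):
KE₁ = E - φ₁ = 6.1868 - 3.26 = 2.9268 eV

For surface S (φ₂ = 4.51 eV):
KE₂ = E - φ₂ = 6.1868 - 4.51 = 1.6768 eV

Difference:
ΔKE = KE₁ - KE₂ = 2.9268 - 1.6768 = 1.2500 eV

Note: The difference equals the difference in work functions: 4.51 - 3.26 = 1.25 eV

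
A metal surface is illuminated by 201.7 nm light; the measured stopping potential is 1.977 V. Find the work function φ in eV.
4.17 eV

The stopping potential gives the maximum kinetic energy: KE_max = eV_s = 1.977 eV

From Einstein's photoelectric equation: KE_max = hc/λ - φ
Rearranging: φ = hc/λ - KE_max

Calculate photon energy:
E_photon = hc/λ = (6.626×10⁻³⁴ J·s)(3×10⁸ m/s) / (201.7×10⁻⁹ m) = 6.1470 eV

Therefore:
φ = 6.1470 - 1.977 = 4.17 eV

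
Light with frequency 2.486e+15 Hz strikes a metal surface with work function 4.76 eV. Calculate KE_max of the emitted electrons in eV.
5.5213 eV

Using Einstein's photoelectric equation: KE_max = hf - φ

First, calculate the photon energy:
E_photon = hf = (6.626×10⁻³⁴ J·s)(2.486e+15 Hz)
E_photon = 10.2813 eV

Then, the maximum kinetic energy:
KE_max = E_photon - φ = 10.2813 eV - 4.76 eV = 5.5213 eV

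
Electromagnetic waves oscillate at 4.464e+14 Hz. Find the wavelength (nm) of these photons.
671.58 nm

Using the wave equation: c = fλ

Solving for wavelength:
λ = c/f = (3×10⁸ m/s) / (4.464e+14 Hz)
λ = 671.58 nm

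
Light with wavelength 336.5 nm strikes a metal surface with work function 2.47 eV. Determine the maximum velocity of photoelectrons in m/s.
6.5362e+05 m/s

First, find the maximum kinetic energy:
E_photon = hc/λ = 3.6845 eV
KE_max = E_photon - φ = 3.6845 - 2.47 = 1.2145 eV

Convert to Joules: KE_max = 1.2145 × 1.602×10⁻¹⁹ J = 1.9459e-19 J

Then use KE = ½mv² to find velocity:
v = √(2·KE/m) = √(2 × 1.9459e-19 J / 9.109e-31 kg)
v = 6.5362e+05 m/s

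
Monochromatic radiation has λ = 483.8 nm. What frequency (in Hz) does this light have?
6.1966e+14 Hz

Using the wave equation: c = fλ

Solving for frequency:
f = c/λ = (3×10⁸ m/s) / (483.8×10⁻⁹ m)
f = 6.1966e+14 Hz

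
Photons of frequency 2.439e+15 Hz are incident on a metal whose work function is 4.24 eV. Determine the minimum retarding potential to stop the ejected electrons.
5.8469 V

The stopping potential V_s satisfies: eV_s = KE_max

First, find KE_max using Einstein's equation:
E_photon = hf = (6.626×10⁻³⁴ J·s)(2.439e+15 Hz) = 10.0869 eV
KE_max = E_photon - φ = 10.0869 - 4.24 = 5.8469 eV

Since eV_s = KE_max:
V_s = KE_max/e = 5.8469 V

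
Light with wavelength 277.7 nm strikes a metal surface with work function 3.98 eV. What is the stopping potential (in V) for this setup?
0.4847 V

The stopping potential V_s satisfies: eV_s = KE_max

First, find KE_max using Einstein's equation:
E_photon = hc/λ = 4.4647 eV
KE_max = E_photon - φ = 4.4647 - 3.98 = 0.4847 eV

Since eV_s = KE_max:
V_s = KE_max/e = 0.4847 V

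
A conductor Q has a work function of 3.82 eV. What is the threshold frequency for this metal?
9.2367e+14 Hz

The threshold frequency is when the photon energy equals the work function:
hf₀ = φ

Solving for f₀:
f₀ = φ/h = (3.82 eV × 1.602×10⁻¹⁹ J/eV) / (6.626×10⁻³⁴ J·s)
f₀ = 9.2367e+14 Hz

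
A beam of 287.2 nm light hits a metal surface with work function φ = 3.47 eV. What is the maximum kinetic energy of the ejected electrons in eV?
0.8470 eV

Using Einstein's photoelectric equation: KE_max = hf - φ = hc/λ - φ

First, calculate the photon energy:
E_photon = hc/λ = (6.626×10⁻³⁴ J·s)(3×10⁸ m/s) / (287.2×10⁻⁹ m)
E_photon = 4.3170 eV

Then, the maximum kinetic energy:
KE_max = E_photon - φ = 4.3170 eV - 3.47 eV = 0.8470 eV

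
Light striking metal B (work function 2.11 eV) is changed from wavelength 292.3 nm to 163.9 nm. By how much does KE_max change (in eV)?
3.3229 eV

Using Einstein's equation: KE_max = hc/λ - φ

For λ₁ = 292.3 nm:
KE₁ = hc/λ₁ - φ = 4.2417 - 2.11 = 2.1317 eV

For λ₂ = 163.9 nm:
KE₂ = hc/λ₂ - φ = 7.5646 - 2.11 = 5.4546 eV

Change in KE:
ΔKE = KE₂ - KE₁ = 5.4546 - 2.1317 = 3.3229 eV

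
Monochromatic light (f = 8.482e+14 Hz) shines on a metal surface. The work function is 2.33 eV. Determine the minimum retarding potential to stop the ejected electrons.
1.1779 V

The stopping potential V_s satisfies: eV_s = KE_max

First, find KE_max using Einstein's equation:
E_photon = hf = (6.626×10⁻³⁴ J·s)(8.482e+14 Hz) = 3.5079 eV
KE_max = E_photon - φ = 3.5079 - 2.33 = 1.1779 eV

Since eV_s = KE_max:
V_s = KE_max/e = 1.1779 V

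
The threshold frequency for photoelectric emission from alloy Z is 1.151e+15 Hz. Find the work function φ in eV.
4.76 eV

At the threshold frequency, photon energy equals work function:
φ = hf₀

Calculating:
φ = (6.626×10⁻³⁴ J·s)(1.151e+15 Hz)
φ = 4.76 eV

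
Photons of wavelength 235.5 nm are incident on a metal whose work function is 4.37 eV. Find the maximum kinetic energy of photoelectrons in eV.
0.8947 eV

Using Einstein's photoelectric equation: KE_max = hf - φ = hc/λ - φ

First, calculate the photon energy:
E_photon = hc/λ = (6.626×10⁻³⁴ J·s)(3×10⁸ m/s) / (235.5×10⁻⁹ m)
E_photon = 5.2647 eV

Then, the maximum kinetic energy:
KE_max = E_photon - φ = 5.2647 eV - 4.37 eV = 0.8947 eV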